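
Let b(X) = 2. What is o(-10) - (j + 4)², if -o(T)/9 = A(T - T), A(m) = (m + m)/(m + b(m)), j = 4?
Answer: -64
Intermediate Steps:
A(m) = 2*m/(2 + m) (A(m) = (m + m)/(m + 2) = (2*m)/(2 + m) = 2*m/(2 + m))
o(T) = 0 (o(T) = -18*(T - T)/(2 + (T - T)) = -18*0/(2 + 0) = -18*0/2 = -9*0 = 0)
o(-10) - (j + 4)² = 0 - (4 + 4)² = 0 - 1*8² = 0 - 1*64 = 0 - 64 = -64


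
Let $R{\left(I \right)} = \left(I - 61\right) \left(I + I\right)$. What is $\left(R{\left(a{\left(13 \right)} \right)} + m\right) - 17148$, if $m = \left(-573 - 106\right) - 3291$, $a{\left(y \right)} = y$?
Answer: $-22366$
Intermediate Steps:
$R{\left(I \right)} = 2 I \left(-61 + I\right)$ ($R{\left(I \right)} = \left(-61 + I\right) 2 I = 2 I \left(-61 + I\right)$)
$m = -3970$ ($m = -679 - 3291 = -3970$)
$\left(R{\left(a{\left(13 \right)} \right)} + m\right) - 17148 = \left(2 \cdot 13 \left(-61 + 13\right) - 3970\right) - 17148 = \left(2 \cdot 13 \left(-48\right) - 3970\right) - 17148 = \left(-1248 - 3970\right) - 17148 = -5218 - 17148 = -22366$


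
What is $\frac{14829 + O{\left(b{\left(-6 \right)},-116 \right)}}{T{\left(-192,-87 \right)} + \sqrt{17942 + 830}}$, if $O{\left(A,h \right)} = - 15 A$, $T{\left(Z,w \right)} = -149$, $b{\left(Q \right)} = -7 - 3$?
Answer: $- \frac{743957}{1143} - \frac{189734 \sqrt{13}}{1143} \approx -1249.4$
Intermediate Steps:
$b{\left(Q \right)} = -10$
$\frac{14829 + O{\left(b{\left(-6 \right)},-116 \right)}}{T{\left(-192,-87 \right)} + \sqrt{17942 + 830}} = \frac{14829 - -150}{-149 + \sqrt{17942 + 830}} = \frac{14829 + 150}{-149 + \sqrt{18772}} = \frac{14979}{-149 + 38 \sqrt{13}}$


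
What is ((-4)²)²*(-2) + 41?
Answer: -471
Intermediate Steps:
((-4)²)²*(-2) + 41 = 16²*(-2) + 41 = 256*(-2) + 41 = -512 + 41 = -471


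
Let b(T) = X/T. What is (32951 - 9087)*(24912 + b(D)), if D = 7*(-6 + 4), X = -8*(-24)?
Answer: 4159208832/7 ≈ 5.9417e+8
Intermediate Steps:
X = 192
D = -14 (D = 7*(-2) = -14)
b(T) = 192/T
(32951 - 9087)*(24912 + b(D)) = (32951 - 9087)*(24912 + 192/(-14)) = 23864*(24912 + 192*(-1/14)) = 23864*(24912 - 96/7) = 23864*(174288/7) = 4159208832/7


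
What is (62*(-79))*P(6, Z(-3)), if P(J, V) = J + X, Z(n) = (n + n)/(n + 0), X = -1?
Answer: -24490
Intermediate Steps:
Z(n) = 2 (Z(n) = (2*n)/n = 2)
P(J, V) = -1 + J (P(J, V) = J - 1 = -1 + J)
(62*(-79))*P(6, Z(-3)) = (62*(-79))*(-1 + 6) = -4898*5 = -24490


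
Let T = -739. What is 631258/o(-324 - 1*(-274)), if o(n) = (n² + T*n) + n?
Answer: 315629/19700 ≈ 16.022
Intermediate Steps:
o(n) = n² - 738*n (o(n) = (n² - 739*n) + n = n² - 738*n)
631258/o(-324 - 1*(-274)) = 631258/(((-324 - 1*(-274))*(-738 + (-324 - 1*(-274))))) = 631258/(((-324 + 274)*(-738 + (-324 + 274)))) = 631258/((-50*(-738 - 50))) = 631258/((-50*(-788))) = 631258/39400 = 631258*(1/39400) = 315629/19700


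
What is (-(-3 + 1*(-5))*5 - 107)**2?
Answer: 4489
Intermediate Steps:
(-(-3 + 1*(-5))*5 - 107)**2 = (-(-3 - 5)*5 - 107)**2 = (-1*(-8)*5 - 107)**2 = (8*5 - 107)**2 = (40 - 107)**2 = (-67)**2 = 4489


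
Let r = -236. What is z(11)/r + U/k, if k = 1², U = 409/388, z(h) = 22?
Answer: 21997/22892 ≈ 0.96090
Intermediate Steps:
U = 409/388 (U = 409*(1/388) = 409/388 ≈ 1.0541)
k = 1
z(11)/r + U/k = 22/(-236) + (409/388)/1 = 22*(-1/236) + (409/388)*1 = -11/118 + 409/388 = 21997/22892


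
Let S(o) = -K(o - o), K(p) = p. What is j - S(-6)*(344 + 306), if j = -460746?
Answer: -460746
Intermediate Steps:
S(o) = 0 (S(o) = -(o - o) = -1*0 = 0)
j - S(-6)*(344 + 306) = -460746 - 0*(344 + 306) = -460746 - 0*650 = -460746 - 1*0 = -460746 + 0 = -460746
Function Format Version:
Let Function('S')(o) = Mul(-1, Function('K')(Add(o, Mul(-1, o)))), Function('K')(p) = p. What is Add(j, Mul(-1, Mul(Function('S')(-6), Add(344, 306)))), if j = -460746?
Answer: -460746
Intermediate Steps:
Function('S')(o) = 0 (Function('S')(o) = Mul(-1, Add(o, Mul(-1, o))) = Mul(-1, 0) = 0)
Add(j, Mul(-1, Mul(Function('S')(-6), Add(344, 306)))) = Add(-460746, Mul(-1, Mul(0, Add(344, 306)))) = Add(-460746, Mul(-1, Mul(0, 650))) = Add(-460746, Mul(-1, 0)) = Add(-460746, 0) = -460746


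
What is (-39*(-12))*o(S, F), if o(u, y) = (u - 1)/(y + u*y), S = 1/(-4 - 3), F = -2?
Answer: 312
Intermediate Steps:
S = -⅐ (S = 1/(-7) = -⅐ ≈ -0.14286)
o(u, y) = (-1 + u)/(y + u*y)
(-39*(-12))*o(S, F) = (-39*(-12))*((-1 - ⅐)/((-2)*(1 - ⅐))) = 468*(-½*(-8/7)/6/7) = 468*(-½*7/6*(-8/7)) = 468*(⅔) = 312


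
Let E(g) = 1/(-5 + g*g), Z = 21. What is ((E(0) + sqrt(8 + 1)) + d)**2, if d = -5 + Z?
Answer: 8836/25 ≈ 353.44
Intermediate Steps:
d = 16 (d = -5 + 21 = 16)
E(g) = 1/(-5 + g**2)
((E(0) + sqrt(8 + 1)) + d)**2 = ((1/(-5 + 0**2) + sqrt(8 + 1)) + 16)**2 = ((1/(-5 + 0) + sqrt(9)) + 16)**2 = ((1/(-5) + 3) + 16)**2 = ((-1/5 + 3) + 16)**2 = (14/5 + 16)**2 = (94/5)**2 = 8836/25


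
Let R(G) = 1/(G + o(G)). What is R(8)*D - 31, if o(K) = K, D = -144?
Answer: -40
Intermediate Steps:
R(G) = 1/(2*G) (R(G) = 1/(G + G) = 1/(2*G))
R(8)*D - 31 = ((½)/8)*(-144) - 31 = ((½)*(⅛))*(-144) - 31 = (1/16)*(-144) - 31 = -9 - 31 = -40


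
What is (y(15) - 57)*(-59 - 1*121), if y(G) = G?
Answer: 7560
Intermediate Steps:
(y(15) - 57)*(-59 - 1*121) = (15 - 57)*(-59 - 1*121) = -42*(-59 - 121) = -42*(-180) = 7560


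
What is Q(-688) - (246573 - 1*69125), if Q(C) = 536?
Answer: -176912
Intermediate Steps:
Q(-688) - (246573 - 1*69125) = 536 - (246573 - 1*69125) = 536 - (246573 - 69125) = 536 - 1*177448 = 536 - 177448 = -176912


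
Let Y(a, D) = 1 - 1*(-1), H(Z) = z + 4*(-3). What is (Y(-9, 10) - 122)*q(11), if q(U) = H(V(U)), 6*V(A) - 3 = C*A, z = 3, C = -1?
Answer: 1080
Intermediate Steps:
V(A) = ½ - A/6 (V(A) = ½ + (-A)/6 = ½ - A/6)
H(Z) = -9 (H(Z) = 3 + 4*(-3) = 3 - 12 = -9)
Y(a, D) = 2 (Y(a, D) = 1 + 1 = 2)
q(U) = -9
(Y(-9, 10) - 122)*q(11) = (2 - 122)*(-9) = -120*(-9) = 1080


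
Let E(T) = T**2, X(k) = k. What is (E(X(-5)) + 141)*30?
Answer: 4980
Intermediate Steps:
(E(X(-5)) + 141)*30 = ((-5)**2 + 141)*30 = (25 + 141)*30 = 166*30 = 4980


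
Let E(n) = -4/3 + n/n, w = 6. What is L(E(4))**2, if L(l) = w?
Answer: 36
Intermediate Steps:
E(n) = -1/3 (E(n) = -4*1/3 + 1 = -4/3 + 1 = -1/3)
L(l) = 6
L(E(4))**2 = 6**2 = 36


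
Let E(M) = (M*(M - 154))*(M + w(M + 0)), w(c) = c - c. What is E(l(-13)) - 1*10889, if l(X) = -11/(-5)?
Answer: -1452964/125 ≈ -11624.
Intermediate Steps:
w(c) = 0
l(X) = 11/5 (l(X) = -11*(-⅕) = 11/5)
E(M) = M²*(-154 + M) (E(M) = (M*(M - 154))*(M + 0) = (M*(-154 + M))*M = M²*(-154 + M))
E(l(-13)) - 1*10889 = (11/5)²*(-154 + 11/5) - 1*10889 = (121/25)*(-759/5) - 10889 = -91839/125 - 10889 = -1452964/125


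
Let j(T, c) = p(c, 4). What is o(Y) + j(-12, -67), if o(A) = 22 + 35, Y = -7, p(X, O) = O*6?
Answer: 81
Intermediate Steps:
p(X, O) = 6*O
j(T, c) = 24 (j(T, c) = 6*4 = 24)
o(A) = 57
o(Y) + j(-12, -67) = 57 + 24 = 81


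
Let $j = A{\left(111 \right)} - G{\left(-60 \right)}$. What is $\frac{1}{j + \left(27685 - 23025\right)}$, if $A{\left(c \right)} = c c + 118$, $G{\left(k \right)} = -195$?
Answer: $\frac{1}{17294} \approx 5.7823 \cdot 10^{-5}$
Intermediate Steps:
$A{\left(c \right)} = 118 + c^{2}$ ($A{\left(c \right)} = c^{2} + 118 = 118 + c^{2}$)
$j = 12634$ ($j = \left(118 + 111^{2}\right) - -195 = \left(118 + 12321\right) + 195 = 12439 + 195 = 12634$)
$\frac{1}{j + \left(27685 - 23025\right)} = \frac{1}{12634 + \left(27685 - 23025\right)} = \frac{1}{12634 + 4660} = \frac{1}{17294}$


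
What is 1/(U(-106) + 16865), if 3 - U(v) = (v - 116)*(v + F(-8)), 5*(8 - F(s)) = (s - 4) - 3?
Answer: -1/4222 ≈ -0.00023685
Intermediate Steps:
F(s) = 47/5 - s/5 (F(s) = 8 - ((s - 4) - 3)/5 = 8 - ((-4 + s) - 3)/5 = 8 - (-7 + s)/5 = 8 + (7/5 - s/5) = 47/5 - s/5)
U(v) = 3 - (-116 + v)*(11 + v) (U(v) = 3 - (v - 116)*(v + (47/5 - ⅕*(-8))) = 3 - (-116 + v)*(v + (47/5 + 8/5)) = 3 - (-116 + v)*(v + 11) = 3 - (-116 + v)*(11 + v))
1/(U(-106) + 16865) = 1/((1279 - 1*(-106)² + 105*(-106)) + 16865) = 1/((1279 - 1*11236 - 11130) + 16865) = 1/((1279 - 11236 - 11130) + 16865) = 1/(-21087 + 16865) = 1/(-4222) = -1/4222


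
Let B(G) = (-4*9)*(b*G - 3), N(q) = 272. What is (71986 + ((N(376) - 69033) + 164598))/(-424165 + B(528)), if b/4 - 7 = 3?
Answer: -167823/1184377 ≈ -0.14170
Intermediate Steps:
b = 40 (b = 28 + 4*3 = 28 + 12 = 40)
B(G) = 108 - 1440*G (B(G) = (-4*9)*(40*G - 3) = -36*(-3 + 40*G) = 108 - 1440*G)
(71986 + ((N(376) - 69033) + 164598))/(-424165 + B(528)) = (71986 + ((272 - 69033) + 164598))/(-424165 + (108 - 1440*528)) = (71986 + (-68761 + 164598))/(-424165 + (108 - 760320)) = (71986 + 95837)/(-424165 - 760212) = 167823/(-1184377) = 167823*(-1/1184377) = -167823/1184377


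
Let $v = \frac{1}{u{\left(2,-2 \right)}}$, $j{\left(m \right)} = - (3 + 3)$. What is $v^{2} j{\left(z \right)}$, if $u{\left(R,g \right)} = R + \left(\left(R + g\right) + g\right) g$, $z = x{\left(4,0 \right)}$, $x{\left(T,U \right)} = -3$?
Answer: $- \frac{1}{6} \approx -0.16667$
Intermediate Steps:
$z = -3$
$u{\left(R,g \right)} = R + g \left(R + 2 g\right)$ ($u{\left(R,g \right)} = R + \left(R + 2 g\right) g = R + g \left(R + 2 g\right)$)
$j{\left(m \right)} = -6$ ($j{\left(m \right)} = \left(-1\right) 6 = -6$)
$v = \frac{1}{6}$ ($v = \frac{1}{2 + 2 \left(-2\right)^{2} + 2 \left(-2\right)} = \frac{1}{2 + 2 \cdot 4 - 4} = \frac{1}{2 + 8 - 4} = \frac{1}{6} \approx 0.16667$)
$v^{2} j{\left(z \right)} = \left(\frac{1}{6}\right)^{2} \left(-6\right) = \frac{1}{36} \left(-6\right) = - \frac{1}{6}$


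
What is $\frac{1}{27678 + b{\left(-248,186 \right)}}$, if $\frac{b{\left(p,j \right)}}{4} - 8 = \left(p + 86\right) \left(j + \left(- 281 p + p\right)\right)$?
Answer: $- \frac{1}{45089938} \approx -2.2178 \cdot 10^{-8}$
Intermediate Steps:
$b{\left(p,j \right)} = 32 + 4 \left(86 + p\right) \left(j - 280 p\right)$ ($b{\left(p,j \right)} = 32 + 4 \left(p + 86\right) \left(j + \left(- 281 p + p\right)\right) = 32 + 4 \left(86 + p\right) \left(j - 280 p\right)$)
$\frac{1}{27678 + b{\left(-248,186 \right)}} = \frac{1}{27678 + \left(32 - -23887360 - 1120 \left(-248\right)^{2} + 344 \cdot 186 + 4 \cdot 186 \left(-248\right)\right)} = \frac{1}{27678 + \left(32 + 23887360 - 68884480 + 63984 - 184512\right)} = \frac{1}{27678 - 45117616} = \frac{1}{-45089938} = - \frac{1}{45089938}$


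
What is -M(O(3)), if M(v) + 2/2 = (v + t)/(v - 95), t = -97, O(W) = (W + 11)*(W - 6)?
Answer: -2/137 ≈ -0.014599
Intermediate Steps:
O(W) = (-6 + W)*(11 + W) (O(W) = (11 + W)*(-6 + W) = (-6 + W)*(11 + W))
M(v) = -1 + (-97 + v)/(-95 + v) (M(v) = -1 + (v - 97)/(v - 95) = -1 + (-97 + v)/(-95 + v))
-M(O(3)) = -(-2)/(-95 + (-66 + 3**2 + 5*3)) = -(-2)/(-95 + (-66 + 9 + 15)) = -(-2)/(-95 - 42) = -(-2)/(-137) = -(-2)*(-1)/137 = -1*2/137 = -2/137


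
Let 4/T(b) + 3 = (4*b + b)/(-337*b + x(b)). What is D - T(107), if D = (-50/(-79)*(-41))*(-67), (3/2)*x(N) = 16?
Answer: 2240788391/1287858 ≈ 1739.9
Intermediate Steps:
x(N) = 32/3 (x(N) = (⅔)*16 = 32/3)
T(b) = 4/(-3 + 5*b/(32/3 - 337*b)) (T(b) = 4/(-3 + (4*b + b)/(-337*b + 32/3)) = 4/(-3 + (5*b)/(32/3 - 337*b)) = 4/(-3 + 5*b/(32/3 - 337*b)))
D = 137350/79 (D = (-50*(-1/79)*(-41))*(-67) = ((50/79)*(-41))*(-67) = -2050/79*(-67) = 137350/79 ≈ 1738.6)
D - T(107) = 137350/79 - (32 - 1011*107)/(6*(-4 + 127*107)) = 137350/79 - (32 - 108177)/(6*(-4 + 13589)) = 137350/79 - (-108145)/(6*13585) = 137350/79 - 1*(-21629/16302) = 137350/79 + 21629/16302 = 2240788391/1287858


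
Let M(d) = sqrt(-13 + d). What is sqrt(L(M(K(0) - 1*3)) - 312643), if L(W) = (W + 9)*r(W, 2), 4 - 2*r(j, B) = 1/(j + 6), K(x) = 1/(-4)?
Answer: sqrt(2)*sqrt((-7503148 - 625227*I*sqrt(65))/(12 + I*sqrt(65)))/2 ≈ 0.0073131 + 559.13*I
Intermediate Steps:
K(x) = -1/4
r(j, B) = 2 - 1/(2*(6 + j)) (r(j, B) = 2 - 1/(2*(j + 6)) = 2 - 1/(2*(6 + j)))
L(W) = (9 + W)*(23 + 4*W)/(2*(6 + W)) (L(W) = (W + 9)*((23 + 4*W)/(2*(6 + W))) = (9 + W)*((23 + 4*W)/(2*(6 + W))) = (9 + W)*(23 + 4*W)/(2*(6 + W)))
sqrt(L(M(K(0) - 1*3)) - 312643) = sqrt((9 + sqrt(-13 + (-1/4 - 1*3)))*(23 + 4*sqrt(-13 + (-1/4 - 1*3)))/(2*(6 + sqrt(-13 + (-1/4 - 1*3)))) - 312643) = sqrt((9 + sqrt(-13 + (-1/4 - 3)))*(23 + 4*sqrt(-13 + (-1/4 - 3)))/(2*(6 + sqrt(-13 + (-1/4 - 3)))) - 312643) = sqrt((9 + sqrt(-13 - 13/4))*(23 + 4*sqrt(-13 - 13/4))/(2*(6 + sqrt(-13 - 13/4))) - 312643) = sqrt((9 + sqrt(-65/4))*(23 + 4*sqrt(-65/4))/(2*(6 + sqrt(-65/4))) - 312643) = sqrt((9 + I*sqrt(65)/2)*(23 + 4*(I*sqrt(65)/2))/(2*(6 + I*sqrt(65)/2)) - 312643) = sqrt((9 + I*sqrt(65)/2)*(23 + 2*I*sqrt(65))/(2*(6 + I*sqrt(65)/2)) - 312643) = sqrt(-312643 + (9 + I*sqrt(65)/2)*(23 + 2*I*sqrt(65))/(2*(6 + I*sqrt(65)/2)))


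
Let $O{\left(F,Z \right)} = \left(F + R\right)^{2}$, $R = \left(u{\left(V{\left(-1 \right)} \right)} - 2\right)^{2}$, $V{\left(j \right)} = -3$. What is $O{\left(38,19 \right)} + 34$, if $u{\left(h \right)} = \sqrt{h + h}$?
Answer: $1234 - 288 i \sqrt{6} \approx 1234.0 - 705.45 i$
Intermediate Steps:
$u{\left(h \right)} = \sqrt{2} \sqrt{h}$ ($u{\left(h \right)} = \sqrt{2 h} = \sqrt{2} \sqrt{h}$)
$R = \left(-2 + i \sqrt{6}\right)^{2}$ ($R = \left(\sqrt{2} \sqrt{-3} - 2\right)^{2} = \left(\sqrt{2} i \sqrt{3} - 2\right)^{2} = \left(i \sqrt{6} - 2\right)^{2} = \left(-2 + i \sqrt{6}\right)^{2} \approx -2.0 - 9.798 i$)
$O{\left(F,Z \right)} = \left(F + \left(2 - i \sqrt{6}\right)^{2}\right)^{2}$
$O{\left(38,19 \right)} + 34 = \left(38 + \left(2 - i \sqrt{6}\right)^{2}\right)^{2} + 34 = 34 + \left(38 + \left(2 - i \sqrt{6}\right)^{2}\right)^{2}$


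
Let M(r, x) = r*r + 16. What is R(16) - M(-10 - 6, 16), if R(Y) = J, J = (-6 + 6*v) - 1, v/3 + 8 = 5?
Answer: -333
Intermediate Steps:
v = -9 (v = -24 + 3*5 = -24 + 15 = -9)
J = -61 (J = (-6 + 6*(-9)) - 1 = (-6 - 54) - 1 = -60 - 1 = -61)
R(Y) = -61
M(r, x) = 16 + r² (M(r, x) = r² + 16 = 16 + r²)
R(16) - M(-10 - 6, 16) = -61 - (16 + (-10 - 6)²) = -61 - (16 + (-16)²) = -61 - (16 + 256) = -61 - 1*272 = -61 - 272 = -333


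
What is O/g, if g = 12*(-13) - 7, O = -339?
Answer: 339/163 ≈ 2.0798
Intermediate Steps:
g = -163 (g = -156 - 7 = -163)
O/g = -339/(-163) = -339*(-1/163) = 339/163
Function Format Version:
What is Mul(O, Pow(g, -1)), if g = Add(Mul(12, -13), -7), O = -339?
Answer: Rational(339, 163) ≈ 2.0798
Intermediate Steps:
g = -163 (g = Add(-156, -7) = -163)
Mul(O, Pow(g, -1)) = Mul(-339, Pow(-163, -1)) = Mul(-339, Rational(-1, 163)) = Rational(339, 163)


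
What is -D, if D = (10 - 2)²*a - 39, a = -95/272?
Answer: 1043/17 ≈ 61.353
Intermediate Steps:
a = -95/272 (a = -95*1/272 = -95/272 ≈ -0.34926)
D = -1043/17 (D = (10 - 2)²*(-95/272) - 39 = 8²*(-95/272) - 39 = 64*(-95/272) - 39 = -380/17 - 39 = -1043/17 ≈ -61.353)
-D = -1*(-1043/17) = 1043/17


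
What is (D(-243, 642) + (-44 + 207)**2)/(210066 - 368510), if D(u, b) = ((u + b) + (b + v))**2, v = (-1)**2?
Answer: -1112333/158444 ≈ -7.0204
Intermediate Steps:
v = 1
D(u, b) = (1 + u + 2*b)**2 (D(u, b) = ((u + b) + (b + 1))**2 = ((b + u) + (1 + b))**2 = (1 + u + 2*b)**2)
(D(-243, 642) + (-44 + 207)**2)/(210066 - 368510) = ((1 - 243 + 2*642)**2 + (-44 + 207)**2)/(210066 - 368510) = ((1 - 243 + 1284)**2 + 163**2)/(-158444) = (1042**2 + 26569)*(-1/158444) = (1085764 + 26569)*(-1/158444) = 1112333*(-1/158444) = -1112333/158444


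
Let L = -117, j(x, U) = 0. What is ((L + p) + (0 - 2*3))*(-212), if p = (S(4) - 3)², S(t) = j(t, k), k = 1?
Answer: 24168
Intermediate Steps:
S(t) = 0
p = 9 (p = (0 - 3)² = (-3)² = 9)
((L + p) + (0 - 2*3))*(-212) = ((-117 + 9) + (0 - 2*3))*(-212) = (-108 + (0 - 6))*(-212) = (-108 - 6)*(-212) = -114*(-212) = 24168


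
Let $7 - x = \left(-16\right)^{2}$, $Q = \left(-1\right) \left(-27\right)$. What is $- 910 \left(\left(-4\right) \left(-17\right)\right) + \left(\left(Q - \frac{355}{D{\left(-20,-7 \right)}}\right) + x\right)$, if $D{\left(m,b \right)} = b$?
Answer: $- \frac{434359}{7} \approx -62051.0$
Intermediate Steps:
$Q = 27$
$x = -249$ ($x = 7 - \left(-16\right)^{2} = 7 - 256 = -249$)
$- 910 \left(\left(-4\right) \left(-17\right)\right) + \left(\left(Q - \frac{355}{D{\left(-20,-7 \right)}}\right) + x\right) = - 910 \left(\left(-4\right) \left(-17\right)\right) - \left(222 - \frac{355}{7}\right) = \left(-910\right) 68 + \left(\left(27 - - \frac{355}{7}\right) - 249\right) = -61880 + \left(\left(27 + \frac{355}{7}\right) - 249\right) = -61880 + \left(\frac{544}{7} - 249\right) = -61880 - \frac{1199}{7} = - \frac{434359}{7}$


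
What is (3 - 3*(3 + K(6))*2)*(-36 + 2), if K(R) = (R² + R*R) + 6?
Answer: 16422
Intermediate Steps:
K(R) = 6 + 2*R² (K(R) = (R² + R²) + 6 = 2*R² + 6 = 6 + 2*R²)
(3 - 3*(3 + K(6))*2)*(-36 + 2) = (3 - 3*(3 + (6 + 2*6²))*2)*(-36 + 2) = (3 - 3*(3 + (6 + 2*36))*2)*(-34) = (3 - 3*(3 + (6 + 72))*2)*(-34) = (3 - 3*(3 + 78)*2)*(-34) = (3 - 243*2)*(-34) = (3 - 3*162)*(-34) = (3 - 486)*(-34) = -483*(-34) = 16422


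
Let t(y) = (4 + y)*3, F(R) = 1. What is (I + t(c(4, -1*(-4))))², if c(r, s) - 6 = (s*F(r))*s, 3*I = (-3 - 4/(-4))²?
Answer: 56644/9 ≈ 6293.8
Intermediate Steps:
I = 4/3 (I = (-3 - 4/(-4))²/3 = (-3 - 4*(-¼))²/3 = (-3 + 1)²/3 = (⅓)*(-2)² = (⅓)*4 = 4/3 ≈ 1.3333)
c(r, s) = 6 + s² (c(r, s) = 6 + (s*1)*s = 6 + s*s = 6 + s²)
t(y) = 12 + 3*y
(I + t(c(4, -1*(-4))))² = (4/3 + (12 + 3*(6 + (-1*(-4))²)))² = (4/3 + (12 + 3*(6 + 4²)))² = (4/3 + (12 + 3*(6 + 16)))² = (4/3 + (12 + 3*22))² = (4/3 + (12 + 66))² = (4/3 + 78)² = (238/3)² = 56644/9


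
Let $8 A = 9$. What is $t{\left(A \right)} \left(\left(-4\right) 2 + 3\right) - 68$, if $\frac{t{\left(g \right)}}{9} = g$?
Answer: $- \frac{949}{8} \approx -118.63$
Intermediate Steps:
$A = \frac{9}{8}$ ($A = \frac{1}{8} \cdot 9 = \frac{9}{8} \approx 1.125$)
$t{\left(g \right)} = 9 g$
$t{\left(A \right)} \left(\left(-4\right) 2 + 3\right) - 68 = 9 \cdot \frac{9}{8} \left(\left(-4\right) 2 + 3\right) - 68 = \frac{81 \left(-8 + 3\right)}{8} - 68 = \frac{81}{8} \left(-5\right) - 68 = - \frac{405}{8} - 68 = - \frac{949}{8}$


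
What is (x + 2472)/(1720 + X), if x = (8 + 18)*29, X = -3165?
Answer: -3226/1445 ≈ -2.2325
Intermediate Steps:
x = 754 (x = 26*29 = 754)
(x + 2472)/(1720 + X) = (754 + 2472)/(1720 - 3165) = 3226/(-1445) = 3226*(-1/1445) = -3226/1445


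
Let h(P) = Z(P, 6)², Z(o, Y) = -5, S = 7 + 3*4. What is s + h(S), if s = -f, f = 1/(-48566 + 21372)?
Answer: 679851/27194 ≈ 25.000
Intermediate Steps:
S = 19 (S = 7 + 12 = 19)
f = -1/27194 (f = 1/(-27194) = -1/27194 ≈ -3.6773e-5)
h(P) = 25 (h(P) = (-5)² = 25)
s = 1/27194 (s = -1*(-1/27194) = 1/27194 ≈ 3.6773e-5)
s + h(S) = 1/27194 + 25 = 679851/27194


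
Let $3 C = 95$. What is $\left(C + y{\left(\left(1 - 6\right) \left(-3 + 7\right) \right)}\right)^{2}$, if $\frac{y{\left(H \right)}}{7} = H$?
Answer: $\frac{105625}{9} \approx 11736.0$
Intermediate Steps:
$C = \frac{95}{3}$ ($C = \frac{1}{3} \cdot 95 = \frac{95}{3} \approx 31.667$)
$y{\left(H \right)} = 7 H$
$\left(C + y{\left(\left(1 - 6\right) \left(-3 + 7\right) \right)}\right)^{2} = \left(\frac{95}{3} + 7 \left(1 - 6\right) \left(-3 + 7\right)\right)^{2} = \left(\frac{95}{3} + 7 \left(\left(-5\right) 4\right)\right)^{2} = \left(\frac{95}{3} + 7 \left(-20\right)\right)^{2} = \left(\frac{95}{3} - 140\right)^{2} = \left(- \frac{325}{3}\right)^{2} = \frac{105625}{9}$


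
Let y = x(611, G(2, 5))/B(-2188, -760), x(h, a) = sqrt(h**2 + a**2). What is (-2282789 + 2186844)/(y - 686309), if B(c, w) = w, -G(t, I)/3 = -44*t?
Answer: 38033756862088000/272061177114182583 - 72918200*sqrt(443017)/272061177114182583 ≈ 0.13980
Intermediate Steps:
G(t, I) = 132*t (G(t, I) = -(-132)*t = 132*t)
x(h, a) = sqrt(a**2 + h**2)
y = -sqrt(443017)/760 (y = sqrt((132*2)**2 + 611**2)/(-760) = sqrt(264**2 + 373321)*(-1/760) = sqrt(69696 + 373321)*(-1/760) = sqrt(443017)*(-1/760) = -sqrt(443017)/760 ≈ -0.87578)
(-2282789 + 2186844)/(y - 686309) = (-2282789 + 2186844)/(-sqrt(443017)/760 - 686309) = -95945/(-686309 - sqrt(443017)/760)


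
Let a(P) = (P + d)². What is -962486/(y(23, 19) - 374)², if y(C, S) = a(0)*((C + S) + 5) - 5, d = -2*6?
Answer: -962486/40819321 ≈ -0.023579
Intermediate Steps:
d = -12
a(P) = (-12 + P)² (a(P) = (P - 12)² = (-12 + P)²)
y(C, S) = 715 + 144*C + 144*S (y(C, S) = (-12 + 0)²*((C + S) + 5) - 5 = (-12)²*(5 + C + S) - 5 = 144*(5 + C + S) - 5 = (720 + 144*C + 144*S) - 5 = 715 + 144*C + 144*S)
-962486/(y(23, 19) - 374)² = -962486/((715 + 144*23 + 144*19) - 374)² = -962486/((715 + 3312 + 2736) - 374)² = -962486/(6763 - 374)² = -962486/(6389²) = -962486/40819321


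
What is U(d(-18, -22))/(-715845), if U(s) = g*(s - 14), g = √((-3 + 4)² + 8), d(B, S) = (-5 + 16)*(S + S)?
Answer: 498/238615 ≈ 0.0020870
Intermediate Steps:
d(B, S) = 22*S (d(B, S) = 11*(2*S) = 22*S)
g = 3 (g = √(1² + 8) = √(1 + 8) = √9 = 3)
U(s) = -42 + 3*s (U(s) = 3*(s - 14) = 3*(-14 + s) = -42 + 3*s)
U(d(-18, -22))/(-715845) = (-42 + 3*(22*(-22)))/(-715845) = (-42 + 3*(-484))*(-1/715845) = (-42 - 1452)*(-1/715845) = -1494*(-1/715845) = 498/238615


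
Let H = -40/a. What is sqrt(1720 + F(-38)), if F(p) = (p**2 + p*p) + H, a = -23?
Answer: 2*sqrt(609638)/23 ≈ 67.895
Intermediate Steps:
H = 40/23 (H = -40/(-23) = -40*(-1/23) = 40/23 ≈ 1.7391)
F(p) = 40/23 + 2*p**2 (F(p) = (p**2 + p*p) + 40/23 = (p**2 + p**2) + 40/23 = 2*p**2 + 40/23 = 40/23 + 2*p**2)
sqrt(1720 + F(-38)) = sqrt(1720 + (40/23 + 2*(-38)**2)) = sqrt(1720 + (40/23 + 2*1444)) = sqrt(1720 + (40/23 + 2888)) = sqrt(1720 + 66464/23) = sqrt(106024/23) = 2*sqrt(609638)/23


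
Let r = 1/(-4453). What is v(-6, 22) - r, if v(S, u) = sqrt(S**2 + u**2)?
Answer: 1/4453 + 2*sqrt(130) ≈ 22.804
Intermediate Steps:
r = -1/4453 ≈ -0.00022457
v(-6, 22) - r = sqrt((-6)**2 + 22**2) - 1*(-1/4453) = sqrt(36 + 484) + 1/4453 = sqrt(520) + 1/4453 = 2*sqrt(130) + 1/4453 = 1/4453 + 2*sqrt(130)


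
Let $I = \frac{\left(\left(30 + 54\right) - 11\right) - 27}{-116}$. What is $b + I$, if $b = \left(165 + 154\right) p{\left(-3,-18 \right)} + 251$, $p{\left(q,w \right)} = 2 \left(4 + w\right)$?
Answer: $- \frac{503521}{58} \approx -8681.4$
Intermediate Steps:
$p{\left(q,w \right)} = 8 + 2 w$
$b = -8681$ ($b = \left(165 + 154\right) \left(8 + 2 \left(-18\right)\right) + 251 = 319 \left(8 - 36\right) + 251 = 319 \left(-28\right) + 251 = -8932 + 251 = -8681$)
$I = - \frac{23}{58}$ ($I = \left(\left(84 - 11\right) - 27\right) \left(- \frac{1}{116}\right) = \left(73 - 27\right) \left(- \frac{1}{116}\right) = 46 \left(- \frac{1}{116}\right) = - \frac{23}{58} \approx -0.39655$)
$b + I = -8681 - \frac{23}{58} = - \frac{503521}{58}$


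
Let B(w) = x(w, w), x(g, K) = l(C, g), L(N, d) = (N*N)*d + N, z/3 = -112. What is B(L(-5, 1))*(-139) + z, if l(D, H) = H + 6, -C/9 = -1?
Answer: -3950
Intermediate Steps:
z = -336 (z = 3*(-112) = -336)
C = 9 (C = -9*(-1) = 9)
L(N, d) = N + d*N² (L(N, d) = N²*d + N = d*N² + N = N + d*N²)
l(D, H) = 6 + H
x(g, K) = 6 + g
B(w) = 6 + w
B(L(-5, 1))*(-139) + z = (6 - 5*(1 - 5*1))*(-139) - 336 = (6 - 5*(1 - 5))*(-139) - 336 = (6 - 5*(-4))*(-139) - 336 = (6 + 20)*(-139) - 336 = 26*(-139) - 336 = -3614 - 336 = -3950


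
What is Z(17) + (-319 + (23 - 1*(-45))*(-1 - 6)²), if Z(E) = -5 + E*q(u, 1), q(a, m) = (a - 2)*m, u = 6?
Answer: 3076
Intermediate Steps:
q(a, m) = m*(-2 + a) (q(a, m) = (-2 + a)*m = m*(-2 + a))
Z(E) = -5 + 4*E (Z(E) = -5 + E*(1*(-2 + 6)) = -5 + E*(1*4) = -5 + E*4 = -5 + 4*E)
Z(17) + (-319 + (23 - 1*(-45))*(-1 - 6)²) = (-5 + 4*17) + (-319 + (23 - 1*(-45))*(-1 - 6)²) = (-5 + 68) + (-319 + (23 + 45)*(-7)²) = 63 + (-319 + 68*49) = 63 + (-319 + 3332) = 63 + 3013 = 3076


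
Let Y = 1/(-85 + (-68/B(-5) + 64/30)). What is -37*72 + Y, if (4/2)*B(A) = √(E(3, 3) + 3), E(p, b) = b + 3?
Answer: -1707629/641 ≈ -2664.0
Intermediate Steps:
E(p, b) = 3 + b
B(A) = 3/2 (B(A) = √((3 + 3) + 3)/2 = √(6 + 3)/2 = √9/2 = (½)*3 = 3/2)
Y = -5/641 (Y = 1/(-85 + (-68/3/2 + 64/30)) = 1/(-85 + (-68*⅔ + 64*(1/30))) = 1/(-85 + (-136/3 + 32/15)) = 1/(-85 - 216/5) = 1/(-641/5) = -5/641 ≈ -0.0078003)
-37*72 + Y = -37*72 - 5/641 = -2664 - 5/641 = -1707629/641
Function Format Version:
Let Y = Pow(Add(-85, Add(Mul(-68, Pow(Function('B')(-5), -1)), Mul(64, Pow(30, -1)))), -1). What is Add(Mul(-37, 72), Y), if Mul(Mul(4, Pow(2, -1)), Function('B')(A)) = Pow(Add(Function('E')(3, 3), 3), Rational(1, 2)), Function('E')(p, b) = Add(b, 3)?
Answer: Rational(-1707629, 641) ≈ -2664.0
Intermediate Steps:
Function('E')(p, b) = Add(3, b)
Function('B')(A) = Rational(3, 2) (Function('B')(A) = Mul(Rational(1, 2), Pow(Add(Add(3, 3), 3), Rational(1, 2))) = Mul(Rational(1, 2), Pow(Add(6, 3), Rational(1, 2))) = Mul(Rational(1, 2), Pow(9, Rational(1, 2))) = Mul(Rational(1, 2), 3) = Rational(3, 2))
Y = Rational(-5, 641) (Y = Pow(Add(-85, Add(Mul(-68, Pow(Rational(3, 2), -1)), Mul(64, Pow(30, -1)))), -1) = Pow(Add(-85, Add(Mul(-68, Rational(2, 3)), Mul(64, Rational(1, 30)))), -1) = Pow(Add(-85, Add(Rational(-136, 3), Rational(32, 15))), -1) = Pow(Add(-85, Rational(-216, 5)), -1) = Pow(Rational(-641, 5), -1) = Rational(-5, 641) ≈ -0.0078003)
Add(Mul(-37, 72), Y) = Add(Mul(-37, 72), Rational(-5, 641)) = Add(-2664, Rational(-5, 641)) = Rational(-1707629, 641)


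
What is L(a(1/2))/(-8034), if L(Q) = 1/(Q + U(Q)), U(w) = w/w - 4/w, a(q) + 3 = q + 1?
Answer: -1/17407 ≈ -5.7448e-5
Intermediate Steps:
a(q) = -2 + q (a(q) = -3 + (q + 1) = -3 + (1 + q) = -2 + q)
U(w) = 1 - 4/w
L(Q) = 1/(Q + (-4 + Q)/Q)
L(a(1/2))/(-8034) = ((-2 + 1/2)/(-4 + (-2 + 1/2) + (-2 + 1/2)²))/(-8034) = ((-2 + ½)/(-4 + (-2 + ½) + (-2 + ½)²))*(-1/8034) = -3/(2*(-4 - 3/2 + (-3/2)²))*(-1/8034) = -3/(2*(-4 - 3/2 + 9/4))*(-1/8034) = -3/(2*(-13/4))*(-1/8034) = -3/2*(-4/13)*(-1/8034) = (6/13)*(-1/8034) = -1/17407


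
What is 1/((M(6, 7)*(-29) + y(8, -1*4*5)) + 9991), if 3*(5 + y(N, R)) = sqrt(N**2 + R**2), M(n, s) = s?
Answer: 88047/861363337 - 12*sqrt(29)/861363337 ≈ 0.00010214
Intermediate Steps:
y(N, R) = -5 + sqrt(N**2 + R**2)/3
1/((M(6, 7)*(-29) + y(8, -1*4*5)) + 9991) = 1/((7*(-29) + (-5 + sqrt(8**2 + (-1*4*5)**2)/3)) + 9991) = 1/((-203 + (-5 + sqrt(64 + (-4*5)**2)/3)) + 9991) = 1/((-203 + (-5 + sqrt(64 + (-20)**2)/3)) + 9991) = 1/((-203 + (-5 + sqrt(64 + 400)/3)) + 9991) = 1/((-203 + (-5 + sqrt(464)/3)) + 9991) = 1/((-203 + (-5 + (4*sqrt(29))/3)) + 9991) = 1/((-203 + (-5 + 4*sqrt(29)/3)) + 9991) = 1/((-208 + 4*sqrt(29)/3) + 9991) = 1/(9783 + 4*sqrt(29)/3)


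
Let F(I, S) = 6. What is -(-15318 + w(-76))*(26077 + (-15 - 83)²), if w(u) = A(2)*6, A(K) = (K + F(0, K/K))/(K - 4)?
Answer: 547417902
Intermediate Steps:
A(K) = (6 + K)/(-4 + K) (A(K) = (K + 6)/(K - 4) = (6 + K)/(-4 + K))
w(u) = -24 (w(u) = ((6 + 2)/(-4 + 2))*6 = (8/(-2))*6 = -½*8*6 = -4*6 = -24)
-(-15318 + w(-76))*(26077 + (-15 - 83)²) = -(-15318 - 24)*(26077 + (-15 - 83)²) = -(-15342)*(26077 + (-98)²) = -(-15342)*(26077 + 9604) = -(-15342)*35681 = -1*(-547417902) = 547417902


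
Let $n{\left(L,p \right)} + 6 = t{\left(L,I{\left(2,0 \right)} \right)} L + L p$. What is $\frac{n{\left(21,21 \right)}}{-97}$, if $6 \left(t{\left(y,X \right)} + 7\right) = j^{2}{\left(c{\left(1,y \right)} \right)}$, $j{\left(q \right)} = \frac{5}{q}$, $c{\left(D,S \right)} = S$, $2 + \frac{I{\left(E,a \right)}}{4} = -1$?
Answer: $- \frac{36313}{12222} \approx -2.9711$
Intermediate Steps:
$I{\left(E,a \right)} = -12$ ($I{\left(E,a \right)} = -8 + 4 \left(-1\right) = -8 - 4 = -12$)
$t{\left(y,X \right)} = -7 + \frac{25}{6 y^{2}}$ ($t{\left(y,X \right)} = -7 + \frac{\left(\frac{5}{y}\right)^{2}}{6} = -7 + \frac{25 \frac{1}{y^{2}}}{6} = -7 + \frac{25}{6 y^{2}}$)
$n{\left(L,p \right)} = -6 + L p + L \left(-7 + \frac{25}{6 L^{2}}\right)$ ($n{\left(L,p \right)} = -6 + \left(\left(-7 + \frac{25}{6 L^{2}}\right) L + L p\right) = -6 + \left(L \left(-7 + \frac{25}{6 L^{2}}\right) + L p\right) = -6 + \left(L p + L \left(-7 + \frac{25}{6 L^{2}}\right)\right) = -6 + L p + L \left(-7 + \frac{25}{6 L^{2}}\right)$)
$\frac{n{\left(21,21 \right)}}{-97} = \frac{-6 - 147 + \frac{25}{6 \cdot 21} + 21 \cdot 21}{-97} = \left(-6 - 147 + \frac{25}{6} \cdot \frac{1}{21} + 441\right) \left(- \frac{1}{97}\right) = \left(-6 - 147 + \frac{25}{126} + 441\right) \left(- \frac{1}{97}\right) = \frac{36313}{126} \left(- \frac{1}{97}\right) = - \frac{36313}{12222}$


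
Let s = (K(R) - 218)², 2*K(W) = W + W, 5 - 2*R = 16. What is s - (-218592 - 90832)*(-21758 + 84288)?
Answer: 77393330689/4 ≈ 1.9348e+10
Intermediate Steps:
R = -11/2 (R = 5/2 - ½*16 = 5/2 - 8 = -11/2 ≈ -5.5000)
K(W) = W (K(W) = (W + W)/2 = (2*W)/2 = W)
s = 199809/4 (s = (-11/2 - 218)² = (-447/2)² = 199809/4 ≈ 49952.)
s - (-218592 - 90832)*(-21758 + 84288) = 199809/4 - (-218592 - 90832)*(-21758 + 84288) = 199809/4 - (-309424)*62530 = 199809/4 - 1*(-19348282720) = 199809/4 + 19348282720 = 77393330689/4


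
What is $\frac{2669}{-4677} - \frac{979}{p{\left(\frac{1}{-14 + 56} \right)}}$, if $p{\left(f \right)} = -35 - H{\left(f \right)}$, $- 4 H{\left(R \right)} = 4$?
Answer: $\frac{4488037}{159018} \approx 28.223$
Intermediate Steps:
$H{\left(R \right)} = -1$ ($H{\left(R \right)} = \left(- \frac{1}{4}\right) 4 = -1$)
$p{\left(f \right)} = -34$ ($p{\left(f \right)} = -35 - -1 = -35 + 1 = -34$)
$\frac{2669}{-4677} - \frac{979}{p{\left(\frac{1}{-14 + 56} \right)}} = \frac{2669}{-4677} - \frac{979}{-34} = 2669 \left(- \frac{1}{4677}\right) - - \frac{979}{34} = - \frac{2669}{4677} + \frac{979}{34} = \frac{4488037}{159018}$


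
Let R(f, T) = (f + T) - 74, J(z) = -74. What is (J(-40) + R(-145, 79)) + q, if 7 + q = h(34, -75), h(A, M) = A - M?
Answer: -112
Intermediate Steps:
R(f, T) = -74 + T + f (R(f, T) = (T + f) - 74 = -74 + T + f)
q = 102 (q = -7 + (34 - 1*(-75)) = -7 + (34 + 75) = -7 + 109 = 102)
(J(-40) + R(-145, 79)) + q = (-74 + (-74 + 79 - 145)) + 102 = (-74 - 140) + 102 = -214 + 102 = -112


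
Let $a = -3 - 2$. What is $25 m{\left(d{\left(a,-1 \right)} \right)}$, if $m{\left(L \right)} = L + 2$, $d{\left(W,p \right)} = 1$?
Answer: $75$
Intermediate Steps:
$a = -5$
$m{\left(L \right)} = 2 + L$
$25 m{\left(d{\left(a,-1 \right)} \right)} = 25 \left(2 + 1\right) = 25 \cdot 3 = 75$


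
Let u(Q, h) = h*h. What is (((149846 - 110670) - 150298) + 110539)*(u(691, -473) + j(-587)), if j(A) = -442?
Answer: -130176321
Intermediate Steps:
u(Q, h) = h²
(((149846 - 110670) - 150298) + 110539)*(u(691, -473) + j(-587)) = (((149846 - 110670) - 150298) + 110539)*((-473)² - 442) = ((39176 - 150298) + 110539)*(223729 - 442) = (-111122 + 110539)*223287 = -583*223287 = -130176321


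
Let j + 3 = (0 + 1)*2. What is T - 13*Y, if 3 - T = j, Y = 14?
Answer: -178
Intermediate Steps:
j = -1 (j = -3 + (0 + 1)*2 = -3 + 1*2 = -3 + 2 = -1)
T = 4 (T = 3 - 1*(-1) = 3 + 1 = 4)
T - 13*Y = 4 - 13*14 = 4 - 182 = -178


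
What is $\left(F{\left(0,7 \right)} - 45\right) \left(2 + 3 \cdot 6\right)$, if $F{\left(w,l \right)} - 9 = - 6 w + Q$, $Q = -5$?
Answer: $-820$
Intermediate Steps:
$F{\left(w,l \right)} = 4 - 6 w$ ($F{\left(w,l \right)} = 9 - \left(5 + 6 w\right) = 4 - 6 w$)
$\left(F{\left(0,7 \right)} - 45\right) \left(2 + 3 \cdot 6\right) = \left(\left(4 - 0\right) - 45\right) \left(2 + 3 \cdot 6\right) = \left(\left(4 + 0\right) - 45\right) \left(2 + 18\right) = \left(4 - 45\right) 20 = \left(-41\right) 20 = -820$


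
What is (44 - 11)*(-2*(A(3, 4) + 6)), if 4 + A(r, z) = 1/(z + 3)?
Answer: -990/7 ≈ -141.43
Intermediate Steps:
A(r, z) = -4 + 1/(3 + z) (A(r, z) = -4 + 1/(z + 3) = -4 + 1/(3 + z))
(44 - 11)*(-2*(A(3, 4) + 6)) = (44 - 11)*(-2*((-11 - 4*4)/(3 + 4) + 6)) = 33*(-2*((-11 - 16)/7 + 6)) = 33*(-2*((1/7)*(-27) + 6)) = 33*(-2*(-27/7 + 6)) = 33*(-2*15/7) = 33*(-30/7) = -990/7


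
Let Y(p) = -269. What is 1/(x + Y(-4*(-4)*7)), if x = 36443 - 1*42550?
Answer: -1/6376 ≈ -0.00015684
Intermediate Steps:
x = -6107 (x = 36443 - 42550 = -6107)
1/(x + Y(-4*(-4)*7)) = 1/(-6107 - 269) = 1/(-6376) = -1/6376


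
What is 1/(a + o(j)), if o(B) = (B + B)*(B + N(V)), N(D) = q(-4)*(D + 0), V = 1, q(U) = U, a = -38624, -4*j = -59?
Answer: -8/306455 ≈ -2.6105e-5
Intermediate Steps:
j = 59/4 (j = -¼*(-59) = 59/4 ≈ 14.750)
N(D) = -4*D (N(D) = -4*(D + 0) = -4*D)
o(B) = 2*B*(-4 + B) (o(B) = (B + B)*(B - 4*1) = (2*B)*(B - 4) = (2*B)*(-4 + B) = 2*B*(-4 + B))
1/(a + o(j)) = 1/(-38624 + 2*(59/4)*(-4 + 59/4)) = 1/(-38624 + 2*(59/4)*(43/4)) = 1/(-38624 + 2537/8) = 1/(-306455/8) = -8/306455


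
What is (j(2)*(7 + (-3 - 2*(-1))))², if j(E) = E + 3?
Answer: 900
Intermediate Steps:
j(E) = 3 + E
(j(2)*(7 + (-3 - 2*(-1))))² = ((3 + 2)*(7 + (-3 - 2*(-1))))² = (5*(7 + (-3 + 2)))² = (5*(7 - 1))² = (5*6)² = 30² = 900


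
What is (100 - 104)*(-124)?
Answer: 496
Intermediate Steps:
(100 - 104)*(-124) = -4*(-124) = 496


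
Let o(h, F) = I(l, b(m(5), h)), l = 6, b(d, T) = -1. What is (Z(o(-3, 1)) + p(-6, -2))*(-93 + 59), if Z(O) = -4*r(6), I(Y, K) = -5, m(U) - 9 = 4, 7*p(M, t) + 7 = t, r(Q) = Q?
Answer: 6018/7 ≈ 859.71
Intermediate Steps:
p(M, t) = -1 + t/7
m(U) = 13 (m(U) = 9 + 4 = 13)
o(h, F) = -5
Z(O) = -24 (Z(O) = -4*6 = -24)
(Z(o(-3, 1)) + p(-6, -2))*(-93 + 59) = (-24 + (-1 + (⅐)*(-2)))*(-93 + 59) = (-24 + (-1 - 2/7))*(-34) = (-24 - 9/7)*(-34) = -177/7*(-34) = 6018/7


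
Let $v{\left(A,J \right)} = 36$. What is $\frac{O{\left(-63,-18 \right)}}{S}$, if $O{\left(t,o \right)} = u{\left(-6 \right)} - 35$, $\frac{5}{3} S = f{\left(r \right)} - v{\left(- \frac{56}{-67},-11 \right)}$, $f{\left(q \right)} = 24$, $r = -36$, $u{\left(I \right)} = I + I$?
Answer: $\frac{235}{36} \approx 6.5278$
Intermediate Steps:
$u{\left(I \right)} = 2 I$
$S = - \frac{36}{5}$ ($S = \frac{3 \left(24 - 36\right)}{5} = \frac{3}{5} \left(-12\right) = - \frac{36}{5} \approx -7.2$)
$O{\left(t,o \right)} = -47$ ($O{\left(t,o \right)} = 2 \left(-6\right) - 35 = -12 - 35 = -47$)
$\frac{O{\left(-63,-18 \right)}}{S} = - \frac{47}{- \frac{36}{5}} = \left(-47\right) \left(- \frac{5}{36}\right) = \frac{235}{36}$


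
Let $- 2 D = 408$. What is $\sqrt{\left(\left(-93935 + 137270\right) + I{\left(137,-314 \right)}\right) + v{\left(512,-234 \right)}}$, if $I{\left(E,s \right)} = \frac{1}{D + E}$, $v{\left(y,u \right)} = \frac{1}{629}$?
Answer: $\frac{\sqrt{76964342493049}}{42143} \approx 208.17$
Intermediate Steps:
$D = -204$ ($D = \left(- \frac{1}{2}\right) 408 = -204$)
$v{\left(y,u \right)} = \frac{1}{629}$
$I{\left(E,s \right)} = \frac{1}{-204 + E}$
$\sqrt{\left(\left(-93935 + 137270\right) + I{\left(137,-314 \right)}\right) + v{\left(512,-234 \right)}} = \sqrt{\left(\left(-93935 + 137270\right) + \frac{1}{-204 + 137}\right) + \frac{1}{629}} = \sqrt{\left(43335 + \frac{1}{-67}\right) + \frac{1}{629}} = \sqrt{\left(43335 - \frac{1}{67}\right) + \frac{1}{629}} = \sqrt{\frac{2903444}{67} + \frac{1}{629}} = \sqrt{\frac{1826266343}{42143}} = \frac{\sqrt{76964342493049}}{42143}$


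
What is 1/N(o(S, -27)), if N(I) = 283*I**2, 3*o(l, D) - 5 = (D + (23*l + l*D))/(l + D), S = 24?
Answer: 9/598828 ≈ 1.5029e-5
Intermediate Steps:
o(l, D) = 5/3 + (D + 23*l + D*l)/(3*(D + l)) (o(l, D) = 5/3 + ((D + (23*l + l*D))/(l + D))/3 = 5/3 + ((D + (23*l + D*l))/(D + l))/3 = 5/3 + ((D + 23*l + D*l)/(D + l))/3 = 5/3 + (D + 23*l + D*l)/(3*(D + l)))
1/N(o(S, -27)) = 1/(283*((6*(-27) + 28*24 - 27*24)/(3*(-27 + 24)))**2) = 1/(283*((1/3)*(-162 + 672 - 648)/(-3))**2) = 1/(283*((1/3)*(-1/3)*(-138))**2) = 1/(283*(46/3)**2) = 1/(283*(2116/9)) = 1/(598828/9) = 9/598828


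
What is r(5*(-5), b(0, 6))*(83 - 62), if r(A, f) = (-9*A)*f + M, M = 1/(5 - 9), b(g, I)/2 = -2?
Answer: -75621/4 ≈ -18905.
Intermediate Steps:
b(g, I) = -4 (b(g, I) = 2*(-2) = -4)
M = -¼ (M = 1/(-4) = -¼ ≈ -0.25000)
r(A, f) = -¼ - 9*A*f (r(A, f) = (-9*A)*f - ¼ = -9*A*f - ¼ = -¼ - 9*A*f)
r(5*(-5), b(0, 6))*(83 - 62) = (-¼ - 9*5*(-5)*(-4))*(83 - 62) = (-¼ - 9*(-25)*(-4))*21 = (-¼ - 900)*21 = -3601/4*21 = -75621/4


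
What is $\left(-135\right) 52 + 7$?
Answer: $-7013$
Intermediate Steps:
$\left(-135\right) 52 + 7 = -7020 + 7 = -7013$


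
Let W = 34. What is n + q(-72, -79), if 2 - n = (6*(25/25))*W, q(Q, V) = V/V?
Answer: -201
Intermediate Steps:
q(Q, V) = 1
n = -202 (n = 2 - 6*(25/25)*34 = 2 - 6*(25*(1/25))*34 = 2 - 6*1*34 = 2 - 6*34 = 2 - 1*204 = 2 - 204 = -202)
n + q(-72, -79) = -202 + 1 = -201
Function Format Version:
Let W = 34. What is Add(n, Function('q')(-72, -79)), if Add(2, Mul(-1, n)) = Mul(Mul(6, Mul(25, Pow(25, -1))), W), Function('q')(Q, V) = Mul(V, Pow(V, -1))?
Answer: -201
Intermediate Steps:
Function('q')(Q, V) = 1
n = -202 (n = Add(2, Mul(-1, Mul(Mul(6, Mul(25, Pow(25, -1))), 34))) = Add(2, Mul(-1, Mul(Mul(6, Mul(25, Rational(1, 25))), 34))) = Add(2, Mul(-1, Mul(Mul(6, 1), 34))) = Add(2, Mul(-1, Mul(6, 34))) = Add(2, Mul(-1, 204)) = Add(2, -204) = -202)
Add(n, Function('q')(-72, -79)) = Add(-202, 1) = -201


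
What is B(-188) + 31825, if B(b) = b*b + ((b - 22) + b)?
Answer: 66771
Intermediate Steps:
B(b) = -22 + b**2 + 2*b (B(b) = b**2 + ((-22 + b) + b) = b**2 + (-22 + 2*b) = -22 + b**2 + 2*b)
B(-188) + 31825 = (-22 + (-188)**2 + 2*(-188)) + 31825 = (-22 + 35344 - 376) + 31825 = 34946 + 31825 = 66771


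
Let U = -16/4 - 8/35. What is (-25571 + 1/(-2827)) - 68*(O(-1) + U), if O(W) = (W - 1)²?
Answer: -2528584742/98945 ≈ -25555.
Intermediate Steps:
O(W) = (-1 + W)²
U = -148/35 (U = -16*¼ - 8*1/35 = -4 - 8/35 = -148/35 ≈ -4.2286)
(-25571 + 1/(-2827)) - 68*(O(-1) + U) = (-25571 + 1/(-2827)) - 68*((-1 - 1)² - 148/35) = (-25571 - 1/2827) - 68*((-2)² - 148/35) = -72289218/2827 - 68*(4 - 148/35) = -72289218/2827 - 68*(-8/35) = -72289218/2827 + 544/35 = -2528584742/98945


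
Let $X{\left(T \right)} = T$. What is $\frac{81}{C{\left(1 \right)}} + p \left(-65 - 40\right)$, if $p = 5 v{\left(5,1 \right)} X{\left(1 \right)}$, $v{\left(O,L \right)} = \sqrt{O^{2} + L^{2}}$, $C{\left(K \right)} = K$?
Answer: $81 - 525 \sqrt{26} \approx -2596.0$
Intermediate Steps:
$v{\left(O,L \right)} = \sqrt{L^{2} + O^{2}}$
$p = 5 \sqrt{26}$ ($p = 5 \sqrt{1^{2} + 5^{2}} \cdot 1 = 5 \sqrt{1 + 25} \cdot 1 = 5 \sqrt{26} \cdot 1 = 5 \sqrt{26} \approx 25.495$)
$\frac{81}{C{\left(1 \right)}} + p \left(-65 - 40\right) = \frac{81}{1} + 5 \sqrt{26} \left(-65 - 40\right) = 81 \cdot 1 + 5 \sqrt{26} \left(-65 - 40\right) = 81 + 5 \sqrt{26} \left(-105\right) = 81 - 525 \sqrt{26}$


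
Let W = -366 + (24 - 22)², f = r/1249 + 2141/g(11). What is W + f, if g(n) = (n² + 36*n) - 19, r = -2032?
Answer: -223502551/622002 ≈ -359.33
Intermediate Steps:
g(n) = -19 + n² + 36*n
f = 1662173/622002 (f = -2032/1249 + 2141/(-19 + 11² + 36*11) = -2032*1/1249 + 2141/(-19 + 121 + 396) = -2032/1249 + 2141/498 = 1662173/622002 ≈ 2.6723)
W = -362 (W = -366 + 2² = -366 + 4 = -362)
W + f = -362 + 1662173/622002 = -223502551/622002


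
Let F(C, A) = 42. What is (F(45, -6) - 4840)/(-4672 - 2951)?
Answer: 4798/7623 ≈ 0.62941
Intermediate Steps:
(F(45, -6) - 4840)/(-4672 - 2951) = (42 - 4840)/(-4672 - 2951) = -4798/(-7623) = -4798*(-1/7623) = 4798/7623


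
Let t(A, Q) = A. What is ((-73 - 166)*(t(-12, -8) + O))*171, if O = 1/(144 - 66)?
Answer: 12737505/26 ≈ 4.8990e+5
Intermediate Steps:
O = 1/78 ≈ 0.012821
((-73 - 166)*(t(-12, -8) + O))*171 = ((-73 - 166)*(-12 + 1/78))*171 = -239*(-935/78)*171 = (223465/78)*171 = 12737505/26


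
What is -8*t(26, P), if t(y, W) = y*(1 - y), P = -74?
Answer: 5200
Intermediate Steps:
-8*t(26, P) = -208*(1 - 1*26) = -208*(1 - 26) = -208*(-25) = -8*(-650) = 5200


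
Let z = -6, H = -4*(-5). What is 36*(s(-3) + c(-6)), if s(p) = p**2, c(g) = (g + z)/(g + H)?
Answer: 2052/7 ≈ 293.14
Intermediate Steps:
H = 20
c(g) = (-6 + g)/(20 + g) (c(g) = (g - 6)/(g + 20) = (-6 + g)/(20 + g))
36*(s(-3) + c(-6)) = 36*((-3)**2 + (-6 - 6)/(20 - 6)) = 36*(9 - 12/14) = 36*(9 + (1/14)*(-12)) = 36*(9 - 6/7) = 36*(57/7) = 2052/7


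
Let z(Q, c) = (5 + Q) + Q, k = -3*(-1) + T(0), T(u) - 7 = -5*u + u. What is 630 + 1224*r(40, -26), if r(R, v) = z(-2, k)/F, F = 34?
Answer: 666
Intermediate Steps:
T(u) = 7 - 4*u (T(u) = 7 + (-5*u + u) = 7 - 4*u)
k = 10 (k = -3*(-1) + (7 - 4*0) = 3 + (7 + 0) = 3 + 7 = 10)
z(Q, c) = 5 + 2*Q
r(R, v) = 1/34 (r(R, v) = (5 + 2*(-2))/34 = (5 - 4)*(1/34) = 1*(1/34) = 1/34)
630 + 1224*r(40, -26) = 630 + 1224*(1/34) = 630 + 36 = 666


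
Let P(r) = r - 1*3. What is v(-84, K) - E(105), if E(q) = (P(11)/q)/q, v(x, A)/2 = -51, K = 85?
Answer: -1124558/11025 ≈ -102.00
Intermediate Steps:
P(r) = -3 + r (P(r) = r - 3 = -3 + r)
v(x, A) = -102 (v(x, A) = 2*(-51) = -102)
E(q) = 8/q**2 (E(q) = ((-3 + 11)/q)/q = (8/q)/q = 8/q**2)
v(-84, K) - E(105) = -102 - 8/105**2 = -102 - 8/11025 = -1124558/11025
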